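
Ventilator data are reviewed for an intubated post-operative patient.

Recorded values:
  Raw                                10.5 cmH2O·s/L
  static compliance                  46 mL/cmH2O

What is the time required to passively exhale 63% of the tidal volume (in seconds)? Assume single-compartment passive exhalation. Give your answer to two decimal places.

0.48

τ = R × C = 10.5 × 46 mL/cmH2O = 10.5 × 0.046 L/cmH2O = 0.483 s.
Exhaled fraction f = 1 − e^(−t/τ) → t = −τ·ln(1 − f) = −0.483·ln(0.37) = 0.4802 s.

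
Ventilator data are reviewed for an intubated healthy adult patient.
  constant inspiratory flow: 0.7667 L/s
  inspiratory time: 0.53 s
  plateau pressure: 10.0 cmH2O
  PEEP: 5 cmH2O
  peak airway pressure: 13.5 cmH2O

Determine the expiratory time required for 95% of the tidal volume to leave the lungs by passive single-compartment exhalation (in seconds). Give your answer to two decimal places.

Vt = flow × Ti = 0.7667 L/s × 0.53 s × 1000 mL/L = 406.35 mL.
R = (PIP − Pplat)/V̇ = (13.5 − 10.0) / 0.7667 = 3.5/0.7667 = 4.565 cmH2O·s/L.
C = Vt/(Pplat − PEEP) = 406.35 / (10.0 − 5) = 406.35/5.0 = 81.27 mL/cmH2O.
τ = R × C = 4.565 × 0.08127 L/cmH2O = 0.371 s.
t = −τ·ln(1 − 0.95) = −0.371·ln(0.05) = 1.111 s.

1.11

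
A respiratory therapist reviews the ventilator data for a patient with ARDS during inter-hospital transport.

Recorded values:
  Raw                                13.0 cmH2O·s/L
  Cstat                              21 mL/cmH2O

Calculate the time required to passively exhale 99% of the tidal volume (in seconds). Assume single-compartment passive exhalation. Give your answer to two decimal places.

τ = R × C = 13.0 × 21 mL/cmH2O = 13.0 × 0.021 L/cmH2O = 0.273 s.
Exhaled fraction f = 1 − e^(−t/τ) → t = −τ·ln(1 − f) = −0.273·ln(0.01) = 1.257 s.

1.26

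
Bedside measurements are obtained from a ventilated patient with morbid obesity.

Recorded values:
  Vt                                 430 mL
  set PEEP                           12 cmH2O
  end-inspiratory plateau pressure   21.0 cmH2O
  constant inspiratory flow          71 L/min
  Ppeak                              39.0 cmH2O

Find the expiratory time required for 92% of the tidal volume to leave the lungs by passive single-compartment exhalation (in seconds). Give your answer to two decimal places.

Flow: 71 L/min ÷ 60 = 1.1833 L/s.
R = (PIP − Pplat)/V̇ = (39.0 − 21.0) / 1.1833 = 18.0/1.1833 = 15.212 cmH2O·s/L.
C = Vt/(Pplat − PEEP) = 430.0 / (21.0 − 12) = 430.0/9.0 = 47.778 mL/cmH2O.
τ = R × C = 15.212 × 0.04778 L/cmH2O = 0.7268 s.
t = −τ·ln(1 − 0.92) = −0.7268·ln(0.08) = 1.836 s.

1.84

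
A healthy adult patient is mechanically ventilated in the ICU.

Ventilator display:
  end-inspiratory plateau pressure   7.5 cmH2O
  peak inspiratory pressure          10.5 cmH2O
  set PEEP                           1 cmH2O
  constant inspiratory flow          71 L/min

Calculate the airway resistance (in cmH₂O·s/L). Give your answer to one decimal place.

Flow: 71 L/min ÷ 60 = 1.1833 L/s.
Raw = (PIP − Pplat) / flow = (10.5 − 7.5) / 1.1833 = 3.0 / 1.1833 = 2.535 cmH2O·s/L.

2.5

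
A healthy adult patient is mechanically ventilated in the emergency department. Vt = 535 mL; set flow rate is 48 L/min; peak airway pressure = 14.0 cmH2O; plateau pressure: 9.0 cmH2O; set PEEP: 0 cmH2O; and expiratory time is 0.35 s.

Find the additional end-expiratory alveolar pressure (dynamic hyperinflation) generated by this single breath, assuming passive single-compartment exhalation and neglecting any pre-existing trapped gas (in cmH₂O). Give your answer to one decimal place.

Flow: 48 L/min ÷ 60 = 0.8 L/s.
R = (PIP − Pplat)/V̇ = (14.0 − 9.0) / 0.8 = 5.0/0.8 = 6.25 cmH2O·s/L.
C = Vt/(Pplat − PEEP) = 535.0 / (9.0 − 0) = 535.0/9.0 = 59.444 mL/cmH2O.
τ = R × C = 6.25 × 0.05944 L/cmH2O = 0.3715 s.
Fraction remaining = e^(−Te/τ) = e^(−0.35/0.3715) = 0.3898; trapped volume = 535.0 × 0.3898 = 208.54 mL.
Additional alveolar pressure from trapping ≈ V_trapped / C = 208.54 / 59.444 = 3.508 cmH2O.

3.5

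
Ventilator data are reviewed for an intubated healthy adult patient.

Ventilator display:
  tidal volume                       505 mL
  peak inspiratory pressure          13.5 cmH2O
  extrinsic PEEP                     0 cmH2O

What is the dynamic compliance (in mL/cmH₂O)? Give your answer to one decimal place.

37.4

Dynamic compliance = Vt / (PIP − PEEP) = 505 / (13.5 − 0) = 505 / 13.5 = 37.407 mL/cmH2O.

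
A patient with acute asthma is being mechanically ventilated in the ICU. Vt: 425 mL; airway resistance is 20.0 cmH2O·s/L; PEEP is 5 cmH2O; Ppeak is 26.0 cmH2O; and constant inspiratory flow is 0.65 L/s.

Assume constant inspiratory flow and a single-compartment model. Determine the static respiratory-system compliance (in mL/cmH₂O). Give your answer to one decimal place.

53.1

Equation of motion (constant flow): PIP = Vt/C + R·V̇ + PEEP.
Vt/C = PIP − R·V̇ − PEEP = 26.0 − 20.0×0.65 − 5 = 26.0 − 13.0 − 5 = 8.0 cmH2O.
C = Vt / 8.0 = 425 / 8.0 = 53.125 mL/cmH2O.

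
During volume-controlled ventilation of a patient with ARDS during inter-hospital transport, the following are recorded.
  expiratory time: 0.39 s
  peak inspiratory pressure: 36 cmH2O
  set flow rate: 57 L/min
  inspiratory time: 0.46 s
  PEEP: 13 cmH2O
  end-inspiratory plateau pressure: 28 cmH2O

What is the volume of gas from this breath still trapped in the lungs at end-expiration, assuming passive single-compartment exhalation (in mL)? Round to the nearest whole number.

Flow: 57 L/min ÷ 60 = 0.95 L/s.
Vt = flow × Ti = 0.95 L/s × 0.46 s × 1000 mL/L = 437.0 mL.
R = (PIP − Pplat)/V̇ = (36 − 28) / 0.95 = 8.0/0.95 = 8.421 cmH2O·s/L.
C = Vt/(Pplat − PEEP) = 437.0 / (28 − 13) = 437.0/15.0 = 29.133 mL/cmH2O.
τ = R × C = 8.421 × 0.02913 L/cmH2O = 0.2453 s.
Fraction remaining = e^(−Te/τ) = e^(−0.39/0.2453) = 0.2039.
Trapped volume = 437.0 × 0.2039 = 89.104 mL.

89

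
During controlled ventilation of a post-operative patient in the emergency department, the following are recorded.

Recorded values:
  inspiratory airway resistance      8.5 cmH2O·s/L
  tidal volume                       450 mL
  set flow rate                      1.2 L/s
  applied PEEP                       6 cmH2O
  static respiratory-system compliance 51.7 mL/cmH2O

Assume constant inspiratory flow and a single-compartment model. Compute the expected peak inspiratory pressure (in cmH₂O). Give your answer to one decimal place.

Equation of motion (constant flow): PIP = Vt/C + R·V̇ + PEEP.
PIP = 450/51.7 + 8.5×1.2 + 6 = 8.704 + 10.2 + 6 = 24.904 cmH2O.

24.9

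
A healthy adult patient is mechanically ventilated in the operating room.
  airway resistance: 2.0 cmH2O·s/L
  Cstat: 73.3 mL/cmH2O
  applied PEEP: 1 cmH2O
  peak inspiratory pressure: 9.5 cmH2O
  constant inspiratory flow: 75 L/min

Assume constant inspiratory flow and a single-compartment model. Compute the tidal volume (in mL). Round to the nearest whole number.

440

Flow: 75 L/min ÷ 60 = 1.25 L/s.
Equation of motion (constant flow): PIP = Vt/C + R·V̇ + PEEP.
Vt/C = PIP − R·V̇ − PEEP = 9.5 − 2.5 − 1 = 6.0 cmH2O.
Vt = C × 6.0 = 73.3 × 6.0 = 439.8 mL.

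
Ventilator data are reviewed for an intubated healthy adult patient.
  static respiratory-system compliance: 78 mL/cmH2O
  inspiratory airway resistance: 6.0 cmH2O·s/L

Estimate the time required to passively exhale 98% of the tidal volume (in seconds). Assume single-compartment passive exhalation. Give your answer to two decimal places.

1.83

τ = R × C = 6.0 × 78 mL/cmH2O = 6.0 × 0.078 L/cmH2O = 0.468 s.
Exhaled fraction f = 1 − e^(−t/τ) → t = −τ·ln(1 − f) = −0.468·ln(0.02) = 1.831 s.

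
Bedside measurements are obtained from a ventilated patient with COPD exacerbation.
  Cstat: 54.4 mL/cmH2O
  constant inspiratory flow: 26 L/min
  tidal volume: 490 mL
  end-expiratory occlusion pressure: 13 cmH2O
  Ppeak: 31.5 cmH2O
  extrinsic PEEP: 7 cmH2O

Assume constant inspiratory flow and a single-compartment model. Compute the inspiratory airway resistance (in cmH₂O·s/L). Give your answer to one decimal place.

21.9

Flow: 26 L/min ÷ 60 = 0.4333 L/s.
Total PEEP = 13 cmH2O (set 7 + intrinsic 6); this is the baseline alveolar pressure.
Equation of motion (constant flow): PIP = Vt/C + R·V̇ + PEEP.
R·V̇ = PIP − Vt/C − PEEP = 31.5 − 490/54.4 − 13 = 31.5 − 9.007 − 13 = 9.493 cmH2O.
R = 9.493 / 0.4333 = 21.909 cmH2O·s/L.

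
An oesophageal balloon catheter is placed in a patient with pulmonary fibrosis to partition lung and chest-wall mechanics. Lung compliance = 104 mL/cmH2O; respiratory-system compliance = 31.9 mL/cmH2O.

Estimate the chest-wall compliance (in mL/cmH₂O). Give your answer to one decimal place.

46.0

1/Ccw = 1/Crs − 1/CL.
1/Ccw = 1/31.9 − 1/104 = 0.02173.
Ccw = 46.019 mL/cmH2O.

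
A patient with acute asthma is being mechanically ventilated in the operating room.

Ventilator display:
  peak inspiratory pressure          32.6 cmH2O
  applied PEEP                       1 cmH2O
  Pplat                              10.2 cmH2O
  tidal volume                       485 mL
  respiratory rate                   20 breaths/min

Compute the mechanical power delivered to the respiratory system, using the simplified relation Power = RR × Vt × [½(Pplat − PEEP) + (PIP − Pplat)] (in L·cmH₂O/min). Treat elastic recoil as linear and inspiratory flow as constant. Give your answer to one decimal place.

261.9

Per-breath work = Vt × [½(Pplat−PEEP) + (PIP−Pplat)] = 0.485 × [0.5×9.2 + 22.4] = 0.485 × 27.0 = 13.095 L·cmH2O.
Power = 20 × 13.095 = 261.9 L·cmH2O/min.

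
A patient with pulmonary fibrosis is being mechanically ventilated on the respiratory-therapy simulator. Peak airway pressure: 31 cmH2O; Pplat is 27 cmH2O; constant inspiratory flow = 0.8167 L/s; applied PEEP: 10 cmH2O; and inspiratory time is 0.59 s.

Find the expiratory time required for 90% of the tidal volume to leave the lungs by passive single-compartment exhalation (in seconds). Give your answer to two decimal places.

Vt = flow × Ti = 0.8167 L/s × 0.59 s × 1000 mL/L = 481.85 mL.
R = (PIP − Pplat)/V̇ = (31 − 27) / 0.8167 = 4.0/0.8167 = 4.898 cmH2O·s/L.
C = Vt/(Pplat − PEEP) = 481.85 / (27 − 10) = 481.85/17.0 = 28.344 mL/cmH2O.
τ = R × C = 4.898 × 0.02834 L/cmH2O = 0.1388 s.
t = −τ·ln(1 − 0.90) = −0.1388·ln(0.1) = 0.3196 s.

0.32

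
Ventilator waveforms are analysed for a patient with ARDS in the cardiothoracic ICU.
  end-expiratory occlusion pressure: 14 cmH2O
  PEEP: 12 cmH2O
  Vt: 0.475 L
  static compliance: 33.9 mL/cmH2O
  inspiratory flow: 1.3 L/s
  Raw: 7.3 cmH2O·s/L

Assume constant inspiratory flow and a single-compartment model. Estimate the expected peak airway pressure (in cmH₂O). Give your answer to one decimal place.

Total PEEP = 14 cmH2O (set 12 + intrinsic 2); this is the baseline alveolar pressure.
Equation of motion (constant flow): PIP = Vt/C + R·V̇ + PEEP.
PIP = 475/33.9 + 7.3×1.3 + 14 = 14.012 + 9.49 + 14 = 37.502 cmH2O.

37.5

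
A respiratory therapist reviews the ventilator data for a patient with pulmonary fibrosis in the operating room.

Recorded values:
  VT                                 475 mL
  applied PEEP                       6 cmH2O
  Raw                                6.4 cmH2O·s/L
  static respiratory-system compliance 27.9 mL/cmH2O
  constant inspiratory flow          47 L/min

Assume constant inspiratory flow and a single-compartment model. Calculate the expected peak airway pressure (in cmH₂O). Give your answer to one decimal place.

Flow: 47 L/min ÷ 60 = 0.7833 L/s.
Equation of motion (constant flow): PIP = Vt/C + R·V̇ + PEEP.
PIP = 475/27.9 + 6.4×0.7833 + 6 = 17.025 + 5.013 + 6 = 28.038 cmH2O.

28.0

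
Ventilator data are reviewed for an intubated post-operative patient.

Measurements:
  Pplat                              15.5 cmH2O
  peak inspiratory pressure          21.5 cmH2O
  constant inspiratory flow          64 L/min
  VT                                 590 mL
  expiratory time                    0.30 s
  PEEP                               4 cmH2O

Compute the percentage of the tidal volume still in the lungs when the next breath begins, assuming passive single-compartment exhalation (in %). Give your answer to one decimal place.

Flow: 64 L/min ÷ 60 = 1.0667 L/s.
R = (PIP − Pplat)/V̇ = (21.5 − 15.5) / 1.0667 = 6.0/1.0667 = 5.625 cmH2O·s/L.
C = Vt/(Pplat − PEEP) = 590.0 / (15.5 − 4) = 590.0/11.5 = 51.304 mL/cmH2O.
τ = R × C = 5.625 × 0.0513 L/cmH2O = 0.2886 s.
Fraction remaining at end-expiration = e^(−Te/τ) = e^(−0.30/0.2886) = 0.3536 → 35.36%.

35.4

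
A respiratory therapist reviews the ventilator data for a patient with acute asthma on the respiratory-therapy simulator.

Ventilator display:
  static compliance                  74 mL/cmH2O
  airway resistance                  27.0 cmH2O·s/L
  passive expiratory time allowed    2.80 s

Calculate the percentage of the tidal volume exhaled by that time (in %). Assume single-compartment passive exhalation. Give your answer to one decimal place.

75.4

τ = R × C = 27.0 × 74 mL/cmH2O = 27.0 × 0.074 L/cmH2O = 1.998 s.
Passive exhalation: V(t)/V₀ = e^(−t/τ) = e^(−2.80/1.998) = 0.2463.
Fraction exhaled = 1 − 0.2463 = 0.7537 → 75.37%.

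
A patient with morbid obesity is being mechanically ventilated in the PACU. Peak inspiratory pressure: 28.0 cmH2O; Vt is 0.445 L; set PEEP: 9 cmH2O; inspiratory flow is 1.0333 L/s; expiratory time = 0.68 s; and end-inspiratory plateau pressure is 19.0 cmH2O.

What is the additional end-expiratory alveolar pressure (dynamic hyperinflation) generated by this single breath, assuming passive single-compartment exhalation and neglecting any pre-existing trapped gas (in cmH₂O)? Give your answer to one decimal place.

1.7

R = (PIP − Pplat)/V̇ = (28.0 − 19.0) / 1.0333 = 9.0/1.0333 = 8.71 cmH2O·s/L.
C = Vt/(Pplat − PEEP) = 445.0 / (19.0 − 9) = 445.0/10.0 = 44.5 mL/cmH2O.
τ = R × C = 8.71 × 0.0445 L/cmH2O = 0.3876 s.
Fraction remaining = e^(−Te/τ) = e^(−0.68/0.3876) = 0.173; trapped volume = 445.0 × 0.173 = 76.985 mL.
Additional alveolar pressure from trapping ≈ V_trapped / C = 76.985 / 44.5 = 1.73 cmH2O.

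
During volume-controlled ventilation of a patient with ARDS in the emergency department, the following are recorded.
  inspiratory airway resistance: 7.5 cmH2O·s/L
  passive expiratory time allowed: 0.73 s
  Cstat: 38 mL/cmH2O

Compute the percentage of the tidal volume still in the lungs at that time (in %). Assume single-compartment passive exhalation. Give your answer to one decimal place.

7.7

τ = R × C = 7.5 × 38 mL/cmH2O = 7.5 × 0.038 L/cmH2O = 0.285 s.
Passive exhalation: V(t)/V₀ = e^(−t/τ) = e^(−0.73/0.285) = 0.0772.
Fraction remaining = 0.0772 → 7.72%.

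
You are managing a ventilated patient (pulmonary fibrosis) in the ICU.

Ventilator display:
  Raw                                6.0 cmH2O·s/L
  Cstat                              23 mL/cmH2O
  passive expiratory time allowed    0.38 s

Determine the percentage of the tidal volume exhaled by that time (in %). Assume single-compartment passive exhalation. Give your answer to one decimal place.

93.6

τ = R × C = 6.0 × 23 mL/cmH2O = 6.0 × 0.023 L/cmH2O = 0.138 s.
Passive exhalation: V(t)/V₀ = e^(−t/τ) = e^(−0.38/0.138) = 0.0637.
Fraction exhaled = 1 − 0.0637 = 0.9363 → 93.63%.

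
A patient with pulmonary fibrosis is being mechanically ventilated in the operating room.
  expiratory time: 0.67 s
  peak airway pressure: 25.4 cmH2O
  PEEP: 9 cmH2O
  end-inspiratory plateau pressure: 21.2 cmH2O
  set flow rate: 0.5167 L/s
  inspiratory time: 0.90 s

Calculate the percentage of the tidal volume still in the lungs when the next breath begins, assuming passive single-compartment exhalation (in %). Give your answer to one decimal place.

11.5

Vt = flow × Ti = 0.5167 L/s × 0.90 s × 1000 mL/L = 465.03 mL.
R = (PIP − Pplat)/V̇ = (25.4 − 21.2) / 0.5167 = 4.2/0.5167 = 8.129 cmH2O·s/L.
C = Vt/(Pplat − PEEP) = 465.03 / (21.2 − 9) = 465.03/12.2 = 38.117 mL/cmH2O.
τ = R × C = 8.129 × 0.03812 L/cmH2O = 0.3099 s.
Fraction remaining at end-expiration = e^(−Te/τ) = e^(−0.67/0.3099) = 0.1151 → 11.51%.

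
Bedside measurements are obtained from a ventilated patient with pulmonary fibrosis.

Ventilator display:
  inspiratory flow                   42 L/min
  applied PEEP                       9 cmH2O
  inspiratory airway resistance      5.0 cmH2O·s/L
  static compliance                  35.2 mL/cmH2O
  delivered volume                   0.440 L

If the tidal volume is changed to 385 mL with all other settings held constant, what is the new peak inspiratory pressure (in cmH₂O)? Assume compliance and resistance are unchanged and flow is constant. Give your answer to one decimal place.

Flow: 42 L/min ÷ 60 = 0.7 L/s.
PIP = Vt/C + R·V̇ + PEEP (constant-flow equation of motion).
Only the elastic term changes: ΔPIP = ΔVt / C = (385 − 440) / 35.2 = -1.563 cmH2O.
Original PIP = 440/35.2 + 5.0×0.7 + 9 = 25.0 cmH2O; new PIP = 25.0 + (-1.563) = 23.437 cmH2O.

23.4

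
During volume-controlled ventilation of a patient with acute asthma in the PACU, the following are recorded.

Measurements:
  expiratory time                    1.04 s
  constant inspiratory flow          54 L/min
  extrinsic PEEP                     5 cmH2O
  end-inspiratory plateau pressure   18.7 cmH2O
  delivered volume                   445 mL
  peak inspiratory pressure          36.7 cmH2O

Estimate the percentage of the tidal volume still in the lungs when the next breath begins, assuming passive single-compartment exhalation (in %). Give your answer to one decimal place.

20.2

Flow: 54 L/min ÷ 60 = 0.9 L/s.
R = (PIP − Pplat)/V̇ = (36.7 − 18.7) / 0.9 = 18.0/0.9 = 20.0 cmH2O·s/L.
C = Vt/(Pplat − PEEP) = 445.0 / (18.7 − 5) = 445.0/13.7 = 32.482 mL/cmH2O.
τ = R × C = 20.0 × 0.03248 L/cmH2O = 0.6496 s.
Fraction remaining at end-expiration = e^(−Te/τ) = e^(−1.04/0.6496) = 0.2017 → 20.17%.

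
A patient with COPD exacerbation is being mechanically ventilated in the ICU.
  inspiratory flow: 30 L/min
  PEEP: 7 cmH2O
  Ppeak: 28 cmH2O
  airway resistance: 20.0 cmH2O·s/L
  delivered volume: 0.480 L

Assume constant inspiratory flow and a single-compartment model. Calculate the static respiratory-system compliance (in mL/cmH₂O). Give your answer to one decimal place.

Flow: 30 L/min ÷ 60 = 0.5 L/s.
Equation of motion (constant flow): PIP = Vt/C + R·V̇ + PEEP.
Vt/C = PIP − R·V̇ − PEEP = 28 − 20.0×0.5 − 7 = 28 − 10.0 − 7 = 11.0 cmH2O.
C = Vt / 11.0 = 480 / 11.0 = 43.636 mL/cmH2O.

43.6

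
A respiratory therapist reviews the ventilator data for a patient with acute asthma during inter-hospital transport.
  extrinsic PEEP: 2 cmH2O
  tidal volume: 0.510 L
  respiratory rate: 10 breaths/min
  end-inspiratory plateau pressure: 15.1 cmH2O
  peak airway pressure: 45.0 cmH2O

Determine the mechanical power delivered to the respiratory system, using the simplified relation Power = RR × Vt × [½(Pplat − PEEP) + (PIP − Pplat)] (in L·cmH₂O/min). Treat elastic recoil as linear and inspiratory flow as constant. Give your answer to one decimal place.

185.9

Per-breath work = Vt × [½(Pplat−PEEP) + (PIP−Pplat)] = 0.510 × [0.5×13.1 + 29.9] = 0.510 × 36.45 = 18.59 L·cmH2O.
Power = 10 × 18.59 = 185.9 L·cmH2O/min.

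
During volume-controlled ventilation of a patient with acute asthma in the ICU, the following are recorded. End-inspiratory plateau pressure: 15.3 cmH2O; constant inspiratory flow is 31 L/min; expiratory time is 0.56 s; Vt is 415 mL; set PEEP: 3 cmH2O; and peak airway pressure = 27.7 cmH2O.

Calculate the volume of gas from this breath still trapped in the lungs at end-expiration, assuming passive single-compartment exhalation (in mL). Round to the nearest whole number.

Flow: 31 L/min ÷ 60 = 0.5167 L/s.
R = (PIP − Pplat)/V̇ = (27.7 − 15.3) / 0.5167 = 12.4/0.5167 = 23.998 cmH2O·s/L.
C = Vt/(Pplat − PEEP) = 415.0 / (15.3 − 3) = 415.0/12.3 = 33.74 mL/cmH2O.
τ = R × C = 23.998 × 0.03374 L/cmH2O = 0.8097 s.
Fraction remaining = e^(−Te/τ) = e^(−0.56/0.8097) = 0.5008.
Trapped volume = 415.0 × 0.5008 = 207.83 mL.

208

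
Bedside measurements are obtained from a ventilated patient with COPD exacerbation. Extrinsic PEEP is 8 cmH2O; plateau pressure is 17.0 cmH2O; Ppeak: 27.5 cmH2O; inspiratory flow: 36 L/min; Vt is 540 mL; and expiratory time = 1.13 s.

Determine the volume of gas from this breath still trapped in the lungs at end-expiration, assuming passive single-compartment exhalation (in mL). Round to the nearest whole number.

Flow: 36 L/min ÷ 60 = 0.6 L/s.
R = (PIP − Pplat)/V̇ = (27.5 − 17.0) / 0.6 = 10.5/0.6 = 17.5 cmH2O·s/L.
C = Vt/(Pplat − PEEP) = 540.0 / (17.0 − 8) = 540.0/9.0 = 60.0 mL/cmH2O.
τ = R × C = 17.5 × 0.06 L/cmH2O = 1.05 s.
Fraction remaining = e^(−Te/τ) = e^(−1.13/1.05) = 0.3409.
Trapped volume = 540.0 × 0.3409 = 184.09 mL.

184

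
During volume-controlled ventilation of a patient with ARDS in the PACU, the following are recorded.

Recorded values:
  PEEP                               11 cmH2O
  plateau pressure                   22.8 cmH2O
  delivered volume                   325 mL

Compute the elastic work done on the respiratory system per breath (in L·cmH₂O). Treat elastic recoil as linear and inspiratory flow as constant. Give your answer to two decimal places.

Elastic work ≈ ½ × (Pplat − PEEP) × Vt = 0.5 × (22.8 − 11) × 0.325 L = 0.5 × 11.8 × 0.325 = 1.918 L·cmH2O.

1.92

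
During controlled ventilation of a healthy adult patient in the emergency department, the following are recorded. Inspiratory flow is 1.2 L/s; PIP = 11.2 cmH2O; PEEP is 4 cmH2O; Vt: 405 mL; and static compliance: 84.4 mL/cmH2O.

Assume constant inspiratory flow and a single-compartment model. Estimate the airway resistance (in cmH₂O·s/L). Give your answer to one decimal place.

2.0

Equation of motion (constant flow): PIP = Vt/C + R·V̇ + PEEP.
R·V̇ = PIP − Vt/C − PEEP = 11.2 − 405/84.4 − 4 = 11.2 − 4.799 − 4 = 2.401 cmH2O.
R = 2.401 / 1.2 = 2.001 cmH2O·s/L.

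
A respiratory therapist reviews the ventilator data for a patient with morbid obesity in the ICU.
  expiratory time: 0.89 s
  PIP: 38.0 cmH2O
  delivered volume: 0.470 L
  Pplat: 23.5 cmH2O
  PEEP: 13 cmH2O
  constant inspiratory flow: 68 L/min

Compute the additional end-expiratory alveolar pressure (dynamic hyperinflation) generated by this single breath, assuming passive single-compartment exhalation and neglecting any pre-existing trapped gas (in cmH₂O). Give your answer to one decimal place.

Flow: 68 L/min ÷ 60 = 1.1333 L/s.
R = (PIP − Pplat)/V̇ = (38.0 − 23.5) / 1.1333 = 14.5/1.1333 = 12.794 cmH2O·s/L.
C = Vt/(Pplat − PEEP) = 470.0 / (23.5 − 13) = 470.0/10.5 = 44.762 mL/cmH2O.
τ = R × C = 12.794 × 0.04476 L/cmH2O = 0.5727 s.
Fraction remaining = e^(−Te/τ) = e^(−0.89/0.5727) = 0.2114; trapped volume = 470.0 × 0.2114 = 99.358 mL.
Additional alveolar pressure from trapping ≈ V_trapped / C = 99.358 / 44.762 = 2.22 cmH2O.

2.2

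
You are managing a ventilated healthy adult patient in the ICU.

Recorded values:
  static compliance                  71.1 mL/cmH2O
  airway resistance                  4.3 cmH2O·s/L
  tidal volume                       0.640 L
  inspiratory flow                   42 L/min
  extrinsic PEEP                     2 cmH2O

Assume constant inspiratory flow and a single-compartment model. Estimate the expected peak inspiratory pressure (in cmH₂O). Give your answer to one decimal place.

14.0

Flow: 42 L/min ÷ 60 = 0.7 L/s.
Equation of motion (constant flow): PIP = Vt/C + R·V̇ + PEEP.
PIP = 640/71.1 + 4.3×0.7 + 2 = 9.001 + 3.01 + 2 = 14.011 cmH2O.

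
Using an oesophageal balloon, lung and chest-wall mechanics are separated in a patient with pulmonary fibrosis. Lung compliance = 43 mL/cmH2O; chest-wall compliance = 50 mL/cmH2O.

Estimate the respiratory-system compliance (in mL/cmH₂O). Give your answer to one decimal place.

Lung and chest wall are elastances in series: 1/Crs = 1/CL + 1/Ccw.
1/Crs = 1/43 + 1/50 = 0.04326.
Crs = 23.116 mL/cmH2O.

23.1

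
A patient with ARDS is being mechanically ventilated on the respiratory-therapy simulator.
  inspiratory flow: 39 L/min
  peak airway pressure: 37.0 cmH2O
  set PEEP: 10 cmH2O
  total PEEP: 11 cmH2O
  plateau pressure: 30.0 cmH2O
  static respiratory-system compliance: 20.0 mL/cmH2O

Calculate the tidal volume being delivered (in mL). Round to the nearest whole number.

380

End-expiratory occlusion gives total PEEP = 11 cmH2O (intrinsic PEEP = 11 − 10 = 1). Use total PEEP for the elastic gradient.
Vt = Cstat × (Pplat − PEEPtotal) = 20.0 × (30.0 − 11) = 20.0 × 19.0 = 380.0 mL.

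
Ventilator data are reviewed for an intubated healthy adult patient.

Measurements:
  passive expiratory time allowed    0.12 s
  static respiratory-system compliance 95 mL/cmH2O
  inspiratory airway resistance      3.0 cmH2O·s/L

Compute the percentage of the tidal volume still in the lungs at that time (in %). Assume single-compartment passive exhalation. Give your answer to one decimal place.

65.6

τ = R × C = 3.0 × 95 mL/cmH2O = 3.0 × 0.095 L/cmH2O = 0.285 s.
Passive exhalation: V(t)/V₀ = e^(−t/τ) = e^(−0.12/0.285) = 0.6564.
Fraction remaining = 0.6564 → 65.64%.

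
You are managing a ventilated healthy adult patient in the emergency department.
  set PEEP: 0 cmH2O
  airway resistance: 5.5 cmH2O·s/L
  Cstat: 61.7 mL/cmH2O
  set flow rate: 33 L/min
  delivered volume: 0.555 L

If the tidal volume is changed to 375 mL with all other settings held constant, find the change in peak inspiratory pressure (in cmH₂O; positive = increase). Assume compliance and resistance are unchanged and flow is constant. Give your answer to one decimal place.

-2.9

PIP = Vt/C + R·V̇ + PEEP (constant-flow equation of motion).
Only the elastic term changes: ΔPIP = ΔVt / C = (375 − 555) / 61.7 = -2.917 cmH2O.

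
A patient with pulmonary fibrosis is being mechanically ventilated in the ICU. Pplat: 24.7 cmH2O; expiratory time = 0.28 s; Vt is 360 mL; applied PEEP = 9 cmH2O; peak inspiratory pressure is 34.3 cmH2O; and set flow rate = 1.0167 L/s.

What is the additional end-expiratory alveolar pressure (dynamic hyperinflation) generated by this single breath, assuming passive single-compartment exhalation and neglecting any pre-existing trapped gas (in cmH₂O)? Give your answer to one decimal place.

R = (PIP − Pplat)/V̇ = (34.3 − 24.7) / 1.0167 = 9.6/1.0167 = 9.442 cmH2O·s/L.
C = Vt/(Pplat − PEEP) = 360.0 / (24.7 − 9) = 360.0/15.7 = 22.93 mL/cmH2O.
τ = R × C = 9.442 × 0.02293 L/cmH2O = 0.2165 s.
Fraction remaining = e^(−Te/τ) = e^(−0.28/0.2165) = 0.2744; trapped volume = 360.0 × 0.2744 = 98.784 mL.
Additional alveolar pressure from trapping ≈ V_trapped / C = 98.784 / 22.93 = 4.308 cmH2O.

4.3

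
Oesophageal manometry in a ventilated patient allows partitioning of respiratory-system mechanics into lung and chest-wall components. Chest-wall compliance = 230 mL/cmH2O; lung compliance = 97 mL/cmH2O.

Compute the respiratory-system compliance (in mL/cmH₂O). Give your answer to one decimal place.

Lung and chest wall are elastances in series: 1/Crs = 1/CL + 1/Ccw.
1/Crs = 1/97 + 1/230 = 0.01466.
Crs = 68.213 mL/cmH2O.

68.2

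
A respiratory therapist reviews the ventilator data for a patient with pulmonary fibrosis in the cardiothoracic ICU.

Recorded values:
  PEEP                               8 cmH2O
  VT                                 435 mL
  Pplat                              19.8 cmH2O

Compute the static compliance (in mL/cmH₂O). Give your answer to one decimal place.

Cstat = Vt / (Pplat − PEEP) = 435 / (19.8 − 8) = 435 / 11.8 = 36.864 mL/cmH2O.

36.9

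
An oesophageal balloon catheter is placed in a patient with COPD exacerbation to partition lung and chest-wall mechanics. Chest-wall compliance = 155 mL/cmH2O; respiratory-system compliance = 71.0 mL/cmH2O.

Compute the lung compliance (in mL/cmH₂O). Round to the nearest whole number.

131

1/CL = 1/Crs − 1/Ccw.
1/CL = 1/71.0 − 1/155 = 0.007633.
CL = 131.01 mL/cmH2O.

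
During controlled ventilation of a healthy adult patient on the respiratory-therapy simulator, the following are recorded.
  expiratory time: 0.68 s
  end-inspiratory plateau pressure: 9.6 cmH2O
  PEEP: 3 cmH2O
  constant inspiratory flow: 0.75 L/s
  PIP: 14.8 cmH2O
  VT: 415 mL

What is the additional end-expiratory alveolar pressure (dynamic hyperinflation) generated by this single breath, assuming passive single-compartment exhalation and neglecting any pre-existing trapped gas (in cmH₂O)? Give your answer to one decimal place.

R = (PIP − Pplat)/V̇ = (14.8 − 9.6) / 0.75 = 5.2/0.75 = 6.933 cmH2O·s/L.
C = Vt/(Pplat − PEEP) = 415.0 / (9.6 − 3) = 415.0/6.6 = 62.879 mL/cmH2O.
τ = R × C = 6.933 × 0.06288 L/cmH2O = 0.4359 s.
Fraction remaining = e^(−Te/τ) = e^(−0.68/0.4359) = 0.2101; trapped volume = 415.0 × 0.2101 = 87.192 mL.
Additional alveolar pressure from trapping ≈ V_trapped / C = 87.192 / 62.879 = 1.387 cmH2O.

1.4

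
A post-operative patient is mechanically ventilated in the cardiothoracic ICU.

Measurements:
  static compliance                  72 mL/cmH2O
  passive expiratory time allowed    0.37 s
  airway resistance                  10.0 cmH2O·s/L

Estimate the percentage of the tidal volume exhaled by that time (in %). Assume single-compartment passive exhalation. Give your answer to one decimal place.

τ = R × C = 10.0 × 72 mL/cmH2O = 10.0 × 0.072 L/cmH2O = 0.72 s.
Passive exhalation: V(t)/V₀ = e^(−t/τ) = e^(−0.37/0.72) = 0.5982.
Fraction exhaled = 1 − 0.5982 = 0.4018 → 40.18%.

40.2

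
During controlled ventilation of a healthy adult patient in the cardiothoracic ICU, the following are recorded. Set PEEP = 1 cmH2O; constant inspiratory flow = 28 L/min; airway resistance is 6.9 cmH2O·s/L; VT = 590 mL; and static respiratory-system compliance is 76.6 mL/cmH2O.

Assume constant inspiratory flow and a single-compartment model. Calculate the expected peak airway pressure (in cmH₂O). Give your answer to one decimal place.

11.9

Flow: 28 L/min ÷ 60 = 0.4667 L/s.
Equation of motion (constant flow): PIP = Vt/C + R·V̇ + PEEP.
PIP = 590/76.6 + 6.9×0.4667 + 1 = 7.702 + 3.22 + 1 = 11.922 cmH2O.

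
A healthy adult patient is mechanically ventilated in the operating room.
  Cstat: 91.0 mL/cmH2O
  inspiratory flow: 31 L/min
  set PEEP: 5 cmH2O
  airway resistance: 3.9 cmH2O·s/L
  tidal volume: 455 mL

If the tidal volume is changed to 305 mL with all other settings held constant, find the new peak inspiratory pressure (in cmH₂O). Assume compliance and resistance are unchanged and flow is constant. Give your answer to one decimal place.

10.4

Flow: 31 L/min ÷ 60 = 0.5167 L/s.
PIP = Vt/C + R·V̇ + PEEP (constant-flow equation of motion).
Only the elastic term changes: ΔPIP = ΔVt / C = (305 − 455) / 91.0 = -1.648 cmH2O.
Original PIP = 455/91.0 + 3.9×0.5167 + 5 = 12.015 cmH2O; new PIP = 12.015 + (-1.648) = 10.367 cmH2O.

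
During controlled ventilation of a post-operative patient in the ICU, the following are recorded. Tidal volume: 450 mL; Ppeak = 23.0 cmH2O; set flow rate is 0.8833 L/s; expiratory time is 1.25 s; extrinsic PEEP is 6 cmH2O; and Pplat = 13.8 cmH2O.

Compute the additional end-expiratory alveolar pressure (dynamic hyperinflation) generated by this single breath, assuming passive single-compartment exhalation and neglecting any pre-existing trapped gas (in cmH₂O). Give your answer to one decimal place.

1.0

R = (PIP − Pplat)/V̇ = (23.0 − 13.8) / 0.8833 = 9.2/0.8833 = 10.415 cmH2O·s/L.
C = Vt/(Pplat − PEEP) = 450.0 / (13.8 − 6) = 450.0/7.8 = 57.692 mL/cmH2O.
τ = R × C = 10.415 × 0.05769 L/cmH2O = 0.6008 s.
Fraction remaining = e^(−Te/τ) = e^(−1.25/0.6008) = 0.1249; trapped volume = 450.0 × 0.1249 = 56.205 mL.
Additional alveolar pressure from trapping ≈ V_trapped / C = 56.205 / 57.692 = 0.9742 cmH2O.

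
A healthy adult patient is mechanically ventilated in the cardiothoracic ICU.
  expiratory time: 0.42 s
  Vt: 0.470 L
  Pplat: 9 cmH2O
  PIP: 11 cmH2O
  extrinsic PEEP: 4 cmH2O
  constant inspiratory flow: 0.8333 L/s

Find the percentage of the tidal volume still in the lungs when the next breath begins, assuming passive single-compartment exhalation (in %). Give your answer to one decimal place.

R = (PIP − Pplat)/V̇ = (11 − 9) / 0.8333 = 2.0/0.8333 = 2.4 cmH2O·s/L.
C = Vt/(Pplat − PEEP) = 470.0 / (9 − 4) = 470.0/5.0 = 94.0 mL/cmH2O.
τ = R × C = 2.4 × 0.094 L/cmH2O = 0.2256 s.
Fraction remaining at end-expiration = e^(−Te/τ) = e^(−0.42/0.2256) = 0.1554 → 15.54%.

15.5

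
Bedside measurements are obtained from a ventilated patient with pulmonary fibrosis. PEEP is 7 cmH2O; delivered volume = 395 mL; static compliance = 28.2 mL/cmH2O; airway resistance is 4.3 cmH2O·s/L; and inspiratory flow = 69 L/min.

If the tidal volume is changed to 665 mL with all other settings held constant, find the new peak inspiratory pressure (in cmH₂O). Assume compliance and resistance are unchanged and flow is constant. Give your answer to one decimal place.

Flow: 69 L/min ÷ 60 = 1.15 L/s.
PIP = Vt/C + R·V̇ + PEEP (constant-flow equation of motion).
Only the elastic term changes: ΔPIP = ΔVt / C = (665 − 395) / 28.2 = 9.574 cmH2O.
Original PIP = 395/28.2 + 4.3×1.15 + 7 = 25.952 cmH2O; new PIP = 25.952 + (9.574) = 35.526 cmH2O.

35.5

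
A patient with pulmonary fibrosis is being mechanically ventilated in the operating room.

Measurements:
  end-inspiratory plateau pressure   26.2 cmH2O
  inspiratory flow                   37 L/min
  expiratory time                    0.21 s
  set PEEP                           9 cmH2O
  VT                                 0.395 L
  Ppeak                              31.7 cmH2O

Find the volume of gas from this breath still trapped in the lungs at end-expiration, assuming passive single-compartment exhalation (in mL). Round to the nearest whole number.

142

Flow: 37 L/min ÷ 60 = 0.6167 L/s.
R = (PIP − Pplat)/V̇ = (31.7 − 26.2) / 0.6167 = 5.5/0.6167 = 8.918 cmH2O·s/L.
C = Vt/(Pplat − PEEP) = 395.0 / (26.2 − 9) = 395.0/17.2 = 22.965 mL/cmH2O.
τ = R × C = 8.918 × 0.02297 L/cmH2O = 0.2048 s.
Fraction remaining = e^(−Te/τ) = e^(−0.21/0.2048) = 0.3587.
Trapped volume = 395.0 × 0.3587 = 141.69 mL.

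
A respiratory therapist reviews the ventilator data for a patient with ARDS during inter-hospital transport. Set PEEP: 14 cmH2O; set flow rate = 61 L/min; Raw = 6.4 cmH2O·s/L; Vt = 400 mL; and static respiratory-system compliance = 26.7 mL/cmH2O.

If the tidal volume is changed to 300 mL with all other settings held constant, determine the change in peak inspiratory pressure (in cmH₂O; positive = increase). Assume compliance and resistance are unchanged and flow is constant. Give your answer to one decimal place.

-3.7

PIP = Vt/C + R·V̇ + PEEP (constant-flow equation of motion).
Only the elastic term changes: ΔPIP = ΔVt / C = (300 − 400) / 26.7 = -3.745 cmH2O.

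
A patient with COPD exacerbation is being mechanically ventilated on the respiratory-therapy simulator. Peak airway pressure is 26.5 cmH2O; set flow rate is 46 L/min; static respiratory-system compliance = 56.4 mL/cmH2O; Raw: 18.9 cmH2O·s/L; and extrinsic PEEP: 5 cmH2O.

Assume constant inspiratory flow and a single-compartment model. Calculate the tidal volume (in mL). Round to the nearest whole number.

Flow: 46 L/min ÷ 60 = 0.7667 L/s.
Equation of motion (constant flow): PIP = Vt/C + R·V̇ + PEEP.
Vt/C = PIP − R·V̇ − PEEP = 26.5 − 14.491 − 5 = 7.009 cmH2O.
Vt = C × 7.009 = 56.4 × 7.009 = 395.31 mL.

395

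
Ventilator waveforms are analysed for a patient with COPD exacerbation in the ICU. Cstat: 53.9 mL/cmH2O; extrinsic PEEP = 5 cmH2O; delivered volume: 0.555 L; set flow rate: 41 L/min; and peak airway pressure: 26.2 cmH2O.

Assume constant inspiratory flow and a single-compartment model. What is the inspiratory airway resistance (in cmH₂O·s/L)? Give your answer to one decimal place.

Flow: 41 L/min ÷ 60 = 0.6833 L/s.
Equation of motion (constant flow): PIP = Vt/C + R·V̇ + PEEP.
R·V̇ = PIP − Vt/C − PEEP = 26.2 − 555/53.9 − 5 = 26.2 − 10.297 − 5 = 10.903 cmH2O.
R = 10.903 / 0.6833 = 15.956 cmH2O·s/L.

16.0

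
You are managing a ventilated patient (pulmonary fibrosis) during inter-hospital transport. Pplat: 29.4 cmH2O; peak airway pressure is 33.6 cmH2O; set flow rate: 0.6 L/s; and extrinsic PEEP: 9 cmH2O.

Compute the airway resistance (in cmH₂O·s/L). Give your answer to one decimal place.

7.0

Raw = (PIP − Pplat) / flow = (33.6 − 29.4) / 0.6 = 4.2 / 0.6 = 7.0 cmH2O·s/L.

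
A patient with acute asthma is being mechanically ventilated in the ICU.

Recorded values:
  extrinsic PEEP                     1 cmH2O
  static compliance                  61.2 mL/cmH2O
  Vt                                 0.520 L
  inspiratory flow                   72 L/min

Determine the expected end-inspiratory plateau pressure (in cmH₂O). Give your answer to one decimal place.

Pplat = PEEP + Vt / Cstat = 1 + 520 / 61.2 = 1 + 8.497 = 9.497 cmH2O.

9.5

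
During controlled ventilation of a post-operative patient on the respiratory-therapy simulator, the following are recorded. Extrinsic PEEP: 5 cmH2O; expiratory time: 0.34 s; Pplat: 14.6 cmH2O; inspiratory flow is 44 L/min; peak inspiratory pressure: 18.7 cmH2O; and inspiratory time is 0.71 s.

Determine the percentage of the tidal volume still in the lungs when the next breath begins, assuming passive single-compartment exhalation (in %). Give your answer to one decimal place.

Flow: 44 L/min ÷ 60 = 0.7333 L/s.
Vt = flow × Ti = 0.7333 L/s × 0.71 s × 1000 mL/L = 520.64 mL.
R = (PIP − Pplat)/V̇ = (18.7 − 14.6) / 0.7333 = 4.1/0.7333 = 5.591 cmH2O·s/L.
C = Vt/(Pplat − PEEP) = 520.64 / (14.6 − 5) = 520.64/9.6 = 54.233 mL/cmH2O.
τ = R × C = 5.591 × 0.05423 L/cmH2O = 0.3032 s.
Fraction remaining at end-expiration = e^(−Te/τ) = e^(−0.34/0.3032) = 0.3258 → 32.58%.

32.6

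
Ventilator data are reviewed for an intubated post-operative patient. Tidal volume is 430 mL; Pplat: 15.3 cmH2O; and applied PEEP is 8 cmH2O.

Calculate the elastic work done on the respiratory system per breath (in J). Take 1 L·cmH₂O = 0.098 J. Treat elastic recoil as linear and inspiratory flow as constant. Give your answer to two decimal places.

0.15

Elastic work ≈ ½ × (Pplat − PEEP) × Vt = 0.5 × (15.3 − 8) × 0.430 L = 0.5 × 7.3 × 0.430 = 1.57 L·cmH2O.
× 0.098 J/(L·cmH2O) → 0.1539 J.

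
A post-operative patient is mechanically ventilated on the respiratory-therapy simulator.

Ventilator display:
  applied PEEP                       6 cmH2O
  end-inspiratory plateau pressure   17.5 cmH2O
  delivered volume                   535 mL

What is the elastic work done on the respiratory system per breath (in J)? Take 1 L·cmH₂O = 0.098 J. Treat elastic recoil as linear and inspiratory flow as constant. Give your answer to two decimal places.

Elastic work ≈ ½ × (Pplat − PEEP) × Vt = 0.5 × (17.5 − 6) × 0.535 L = 0.5 × 11.5 × 0.535 = 3.076 L·cmH2O.
× 0.098 J/(L·cmH2O) → 0.3014 J.

0.30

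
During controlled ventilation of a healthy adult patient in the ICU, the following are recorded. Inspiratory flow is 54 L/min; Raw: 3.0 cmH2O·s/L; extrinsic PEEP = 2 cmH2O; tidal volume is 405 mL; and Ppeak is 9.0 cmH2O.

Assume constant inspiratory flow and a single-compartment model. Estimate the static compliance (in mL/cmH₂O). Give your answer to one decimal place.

Flow: 54 L/min ÷ 60 = 0.9 L/s.
Equation of motion (constant flow): PIP = Vt/C + R·V̇ + PEEP.
Vt/C = PIP − R·V̇ − PEEP = 9.0 − 3.0×0.9 − 2 = 9.0 − 2.7 − 2 = 4.3 cmH2O.
C = Vt / 4.3 = 405 / 4.3 = 94.186 mL/cmH2O.

94.2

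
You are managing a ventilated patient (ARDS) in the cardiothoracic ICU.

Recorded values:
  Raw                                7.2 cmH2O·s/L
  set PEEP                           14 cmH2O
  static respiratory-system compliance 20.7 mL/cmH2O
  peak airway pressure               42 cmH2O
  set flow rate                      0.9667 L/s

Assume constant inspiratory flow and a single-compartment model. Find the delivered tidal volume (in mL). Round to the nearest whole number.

Equation of motion (constant flow): PIP = Vt/C + R·V̇ + PEEP.
Vt/C = PIP − R·V̇ − PEEP = 42 − 6.96 − 14 = 21.04 cmH2O.
Vt = C × 21.04 = 20.7 × 21.04 = 435.53 mL.

436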